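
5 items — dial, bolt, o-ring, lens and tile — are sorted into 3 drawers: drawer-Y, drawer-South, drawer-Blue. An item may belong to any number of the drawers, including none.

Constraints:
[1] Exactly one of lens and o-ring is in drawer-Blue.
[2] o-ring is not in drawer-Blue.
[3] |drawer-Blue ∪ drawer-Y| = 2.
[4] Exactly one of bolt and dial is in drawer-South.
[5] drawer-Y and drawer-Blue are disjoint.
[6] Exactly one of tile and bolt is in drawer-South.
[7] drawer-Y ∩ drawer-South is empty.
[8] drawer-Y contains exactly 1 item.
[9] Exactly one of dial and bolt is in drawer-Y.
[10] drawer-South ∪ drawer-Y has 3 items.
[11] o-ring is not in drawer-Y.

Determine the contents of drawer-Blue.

From (2): o-ring ∉ drawer-Blue.
From (11): o-ring ∉ drawer-Y.
(1) (exactly one): lens ∈ drawer-Blue.
(5) (disjoint): lens ∉ drawer-Y.
Suppose dial ∈ drawer-Blue: no assignment then satisfies all the clues, so dial ∉ drawer-Blue.

drawer-Blue = {lens}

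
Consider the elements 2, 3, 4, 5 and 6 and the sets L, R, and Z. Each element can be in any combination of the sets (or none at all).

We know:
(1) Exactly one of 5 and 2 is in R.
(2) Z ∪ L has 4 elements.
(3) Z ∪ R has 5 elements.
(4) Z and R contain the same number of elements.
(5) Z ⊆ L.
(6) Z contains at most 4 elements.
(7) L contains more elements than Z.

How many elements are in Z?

3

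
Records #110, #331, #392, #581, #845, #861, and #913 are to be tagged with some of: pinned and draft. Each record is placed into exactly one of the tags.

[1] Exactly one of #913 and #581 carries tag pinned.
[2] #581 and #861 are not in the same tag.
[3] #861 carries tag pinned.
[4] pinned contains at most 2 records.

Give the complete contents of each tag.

From (3): #861 ∈ pinned.
(2): #581 ∉ pinned.
Only one tag left: #581 ∈ draft.
(1) (exactly one): #913 ∈ pinned.
(4): pinned already has 2, so the rest are out.
Only one tag left: #110 ∈ draft.
Only one tag left: #331 ∈ draft.
Only one tag left: #392 ∈ draft.
Only one tag left: #845 ∈ draft.

pinned = {#861, #913}; draft = {#110, #331, #392, #581, #845}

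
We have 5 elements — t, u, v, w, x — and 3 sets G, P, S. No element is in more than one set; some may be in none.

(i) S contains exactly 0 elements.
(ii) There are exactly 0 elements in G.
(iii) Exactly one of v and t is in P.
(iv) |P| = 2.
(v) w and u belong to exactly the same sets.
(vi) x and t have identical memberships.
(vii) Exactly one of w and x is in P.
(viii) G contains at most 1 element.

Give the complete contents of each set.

G = {}; P = {t, x}; S = {}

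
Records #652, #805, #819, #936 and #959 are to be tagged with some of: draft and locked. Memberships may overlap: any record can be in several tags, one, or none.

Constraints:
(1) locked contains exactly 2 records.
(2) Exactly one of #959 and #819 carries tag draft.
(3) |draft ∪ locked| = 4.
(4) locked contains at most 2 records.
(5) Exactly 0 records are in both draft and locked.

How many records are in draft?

2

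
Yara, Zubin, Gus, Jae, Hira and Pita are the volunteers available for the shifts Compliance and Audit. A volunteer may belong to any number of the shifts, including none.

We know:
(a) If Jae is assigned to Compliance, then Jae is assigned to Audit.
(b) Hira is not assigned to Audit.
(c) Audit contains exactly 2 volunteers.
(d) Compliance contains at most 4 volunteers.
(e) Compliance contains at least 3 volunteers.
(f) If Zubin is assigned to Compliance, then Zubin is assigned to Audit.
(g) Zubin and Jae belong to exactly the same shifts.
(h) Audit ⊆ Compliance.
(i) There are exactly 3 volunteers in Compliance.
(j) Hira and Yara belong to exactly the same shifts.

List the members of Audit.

Audit = {Jae, Zubin}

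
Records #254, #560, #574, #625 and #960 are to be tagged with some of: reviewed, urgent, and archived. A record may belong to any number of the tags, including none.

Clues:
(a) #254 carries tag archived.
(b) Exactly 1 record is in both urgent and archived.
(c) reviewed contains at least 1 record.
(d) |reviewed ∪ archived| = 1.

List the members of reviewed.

reviewed = {#254}

From (a): #254 ∈ archived.
Suppose #254 ∉ reviewed: no assignment then satisfies all the clues, so #254 ∈ reviewed.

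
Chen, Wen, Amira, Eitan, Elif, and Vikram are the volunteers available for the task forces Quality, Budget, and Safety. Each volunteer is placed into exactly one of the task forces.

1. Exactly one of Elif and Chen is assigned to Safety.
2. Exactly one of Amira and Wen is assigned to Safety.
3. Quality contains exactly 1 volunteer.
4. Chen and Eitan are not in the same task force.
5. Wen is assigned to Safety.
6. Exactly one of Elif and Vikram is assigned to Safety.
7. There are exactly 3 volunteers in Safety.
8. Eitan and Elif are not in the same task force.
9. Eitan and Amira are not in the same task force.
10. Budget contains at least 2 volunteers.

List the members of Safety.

Safety = {Chen, Vikram, Wen}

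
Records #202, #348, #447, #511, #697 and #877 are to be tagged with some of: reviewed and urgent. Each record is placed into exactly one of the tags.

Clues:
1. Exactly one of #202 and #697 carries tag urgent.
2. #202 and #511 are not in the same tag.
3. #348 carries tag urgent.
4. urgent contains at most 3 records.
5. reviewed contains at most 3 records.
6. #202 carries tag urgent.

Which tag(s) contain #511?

#511: reviewed

From (3): #348 ∈ urgent.
From (6): #202 ∈ urgent.
(1) (exactly one): #697 ∉ urgent.
(2): #511 ∉ urgent.
Only one tag left: #511 ∈ reviewed.
Only one tag left: #697 ∈ reviewed.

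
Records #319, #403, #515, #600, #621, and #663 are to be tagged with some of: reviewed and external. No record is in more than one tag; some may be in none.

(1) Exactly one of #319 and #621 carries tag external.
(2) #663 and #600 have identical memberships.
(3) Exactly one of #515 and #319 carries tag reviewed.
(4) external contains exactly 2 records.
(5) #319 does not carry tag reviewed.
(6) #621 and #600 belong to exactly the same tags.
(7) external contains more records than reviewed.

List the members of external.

external = {#319, #403}

From (5): #319 ∉ reviewed.
(3) (exactly one): #515 ∈ reviewed.
Suppose #319 ∉ external: no assignment then satisfies all the clues, so #319 ∈ external.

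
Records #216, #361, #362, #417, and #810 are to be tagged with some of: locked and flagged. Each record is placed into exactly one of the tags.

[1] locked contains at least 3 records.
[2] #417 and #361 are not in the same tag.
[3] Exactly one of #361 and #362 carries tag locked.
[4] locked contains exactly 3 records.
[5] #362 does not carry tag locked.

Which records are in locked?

From (5): #362 ∉ locked.
(3) (exactly one): #361 ∈ locked.
Only one tag left: #362 ∈ flagged.
(2): #417 ∉ locked.
(4): only 3 candidates remain for locked, so all are in.
Only one tag left: #417 ∈ flagged.

locked = {#216, #361, #810}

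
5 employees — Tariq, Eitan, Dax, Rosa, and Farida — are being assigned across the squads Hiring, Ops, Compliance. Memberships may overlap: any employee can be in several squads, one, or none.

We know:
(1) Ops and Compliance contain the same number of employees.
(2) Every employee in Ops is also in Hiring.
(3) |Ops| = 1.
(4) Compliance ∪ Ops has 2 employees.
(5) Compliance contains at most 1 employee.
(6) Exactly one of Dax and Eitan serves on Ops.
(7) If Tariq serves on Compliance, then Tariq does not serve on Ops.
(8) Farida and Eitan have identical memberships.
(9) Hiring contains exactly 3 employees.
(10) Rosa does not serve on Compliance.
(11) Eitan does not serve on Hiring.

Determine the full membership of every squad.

Hiring = {Dax, Rosa, Tariq}; Ops = {Dax}; Compliance = {Tariq}

From (10): Rosa ∉ Compliance.
From (11): Eitan ∉ Hiring.
(2) contrapositive: Eitan ∉ Ops.
(6) (exactly one): Dax ∈ Ops.
(8): Farida matches Eitan: Farida ∉ Hiring.
(8): Farida matches Eitan: Farida ∉ Ops.
(9): only 3 candidates remain for Hiring, so all are in.
(3): Ops already has 1, so the rest are out.
Suppose Tariq ∉ Compliance: no assignment then satisfies all the clues, so Tariq ∈ Compliance.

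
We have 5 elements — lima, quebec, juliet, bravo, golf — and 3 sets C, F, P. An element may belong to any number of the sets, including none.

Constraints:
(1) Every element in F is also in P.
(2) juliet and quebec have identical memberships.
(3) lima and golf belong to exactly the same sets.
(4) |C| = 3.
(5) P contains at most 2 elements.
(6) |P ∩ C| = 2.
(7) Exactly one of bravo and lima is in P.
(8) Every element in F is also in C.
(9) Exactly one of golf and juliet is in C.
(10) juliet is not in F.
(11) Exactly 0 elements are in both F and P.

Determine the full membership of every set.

From (10): juliet ∉ F.
(2): quebec matches juliet: quebec ∉ F.
Suppose lima ∉ C: no assignment then satisfies all the clues, so lima ∈ C.

C = {bravo, golf, lima}; F = {}; P = {golf, lima}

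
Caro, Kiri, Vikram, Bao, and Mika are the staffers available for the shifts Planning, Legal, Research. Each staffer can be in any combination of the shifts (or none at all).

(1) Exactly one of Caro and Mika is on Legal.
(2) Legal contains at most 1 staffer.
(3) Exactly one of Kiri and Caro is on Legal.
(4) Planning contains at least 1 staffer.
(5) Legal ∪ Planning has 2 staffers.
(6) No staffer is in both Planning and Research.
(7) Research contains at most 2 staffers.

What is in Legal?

Legal = {Caro}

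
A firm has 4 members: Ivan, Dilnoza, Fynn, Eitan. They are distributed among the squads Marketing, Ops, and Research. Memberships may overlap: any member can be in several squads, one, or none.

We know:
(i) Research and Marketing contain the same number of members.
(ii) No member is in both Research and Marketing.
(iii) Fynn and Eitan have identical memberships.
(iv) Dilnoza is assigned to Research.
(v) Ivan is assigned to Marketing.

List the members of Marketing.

Marketing = {Ivan}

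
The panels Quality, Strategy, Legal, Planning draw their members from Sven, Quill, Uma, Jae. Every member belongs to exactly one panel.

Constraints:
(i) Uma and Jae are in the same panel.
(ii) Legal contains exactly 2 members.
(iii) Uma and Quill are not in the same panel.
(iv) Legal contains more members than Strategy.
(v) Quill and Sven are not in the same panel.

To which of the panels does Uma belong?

Uma: Legal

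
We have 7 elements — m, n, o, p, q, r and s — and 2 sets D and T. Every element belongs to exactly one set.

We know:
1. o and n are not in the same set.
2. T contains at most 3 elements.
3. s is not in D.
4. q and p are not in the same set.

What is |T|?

3

From (3): s ∉ D.
Only one set left: s ∈ T.
Suppose m ∉ D: no assignment then satisfies all the clues, so m ∈ D.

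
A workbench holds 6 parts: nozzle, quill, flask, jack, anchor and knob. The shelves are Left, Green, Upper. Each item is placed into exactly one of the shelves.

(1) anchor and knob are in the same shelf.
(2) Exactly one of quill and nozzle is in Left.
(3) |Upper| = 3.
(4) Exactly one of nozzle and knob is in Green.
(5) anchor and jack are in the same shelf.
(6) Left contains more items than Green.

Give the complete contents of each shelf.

Left = {flask, quill}; Green = {nozzle}; Upper = {anchor, jack, knob}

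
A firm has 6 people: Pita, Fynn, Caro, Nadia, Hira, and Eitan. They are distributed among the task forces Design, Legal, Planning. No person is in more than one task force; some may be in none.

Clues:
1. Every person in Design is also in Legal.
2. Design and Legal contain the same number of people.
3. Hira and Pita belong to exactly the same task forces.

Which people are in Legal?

Legal = {}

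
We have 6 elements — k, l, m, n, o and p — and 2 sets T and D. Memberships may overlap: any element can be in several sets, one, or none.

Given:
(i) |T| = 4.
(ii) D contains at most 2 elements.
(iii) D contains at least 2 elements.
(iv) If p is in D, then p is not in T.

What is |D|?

2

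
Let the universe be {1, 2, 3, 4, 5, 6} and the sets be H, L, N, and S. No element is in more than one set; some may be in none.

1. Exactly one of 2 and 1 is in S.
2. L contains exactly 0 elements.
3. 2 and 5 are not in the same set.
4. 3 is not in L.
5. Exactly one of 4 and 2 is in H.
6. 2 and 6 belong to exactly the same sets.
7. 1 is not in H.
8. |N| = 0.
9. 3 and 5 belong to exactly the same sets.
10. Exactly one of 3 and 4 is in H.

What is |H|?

1

From (4): 3 ∉ L.
From (7): 1 ∉ H.
(2): L already has 0, so the rest are out.
(8): N already has 0, so the rest are out.
Suppose 2 ∈ H: no assignment then satisfies all the clues, so 2 ∉ H.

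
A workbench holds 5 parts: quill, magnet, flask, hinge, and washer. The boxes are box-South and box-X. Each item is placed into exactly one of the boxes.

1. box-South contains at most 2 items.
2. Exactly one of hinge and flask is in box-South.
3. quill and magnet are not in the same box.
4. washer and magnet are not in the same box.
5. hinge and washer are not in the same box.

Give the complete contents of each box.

box-South = {hinge, magnet}; box-X = {flask, quill, washer}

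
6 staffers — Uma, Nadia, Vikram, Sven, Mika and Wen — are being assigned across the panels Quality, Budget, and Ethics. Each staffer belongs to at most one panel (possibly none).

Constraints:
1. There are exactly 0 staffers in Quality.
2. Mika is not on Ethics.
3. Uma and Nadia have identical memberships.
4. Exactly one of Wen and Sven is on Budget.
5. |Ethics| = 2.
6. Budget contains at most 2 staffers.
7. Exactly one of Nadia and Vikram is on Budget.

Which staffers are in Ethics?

Ethics = {Nadia, Uma}

From (2): Mika ∉ Ethics.
(1): Quality already has 0, so the rest are out.
Suppose Uma ∉ Ethics: no assignment then satisfies all the clues, so Uma ∈ Ethics.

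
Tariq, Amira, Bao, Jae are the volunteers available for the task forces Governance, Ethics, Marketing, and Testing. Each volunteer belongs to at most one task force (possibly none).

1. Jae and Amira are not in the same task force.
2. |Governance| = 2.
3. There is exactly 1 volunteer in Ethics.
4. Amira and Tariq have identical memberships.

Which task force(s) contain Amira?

Amira: Governance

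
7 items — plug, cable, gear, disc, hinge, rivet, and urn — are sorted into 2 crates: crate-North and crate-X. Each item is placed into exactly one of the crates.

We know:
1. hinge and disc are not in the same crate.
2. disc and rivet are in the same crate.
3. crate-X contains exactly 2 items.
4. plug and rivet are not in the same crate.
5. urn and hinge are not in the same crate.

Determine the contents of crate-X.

crate-X = {hinge, plug}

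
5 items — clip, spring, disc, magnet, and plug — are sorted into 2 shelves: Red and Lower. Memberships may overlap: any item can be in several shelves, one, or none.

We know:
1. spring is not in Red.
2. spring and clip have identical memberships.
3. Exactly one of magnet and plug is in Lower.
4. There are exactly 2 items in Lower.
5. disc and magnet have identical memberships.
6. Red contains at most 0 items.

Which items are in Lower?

Lower = {disc, magnet}

From (1): spring ∉ Red.
(2): clip matches spring: clip ∉ Red.
(6): Red already has 0, so the rest are out.
Suppose clip ∈ Lower: no assignment then satisfies all the clues, so clip ∉ Lower.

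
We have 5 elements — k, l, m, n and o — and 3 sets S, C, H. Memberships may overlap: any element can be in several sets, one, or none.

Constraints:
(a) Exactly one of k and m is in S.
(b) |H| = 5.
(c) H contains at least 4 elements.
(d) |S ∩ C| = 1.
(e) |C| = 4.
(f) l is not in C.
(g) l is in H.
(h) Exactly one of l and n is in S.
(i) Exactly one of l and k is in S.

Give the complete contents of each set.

S = {l, m}; C = {k, m, n, o}; H = {k, l, m, n, o}

From (f): l ∉ C.
From (g): l ∈ H.
(b): only 5 candidates remain for H, so all are in.
(e): only 4 candidates remain for C, so all are in.
Suppose k ∈ S: no assignment then satisfies all the clues, so k ∉ S.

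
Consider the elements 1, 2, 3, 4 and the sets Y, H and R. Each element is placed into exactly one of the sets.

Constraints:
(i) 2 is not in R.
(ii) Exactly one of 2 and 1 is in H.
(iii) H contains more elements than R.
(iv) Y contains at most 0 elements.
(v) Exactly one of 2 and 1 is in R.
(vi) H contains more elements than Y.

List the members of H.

H = {2, 3, 4}

From (i): 2 ∉ R.
(iv): Y already has 0, so the rest are out.
(v) (exactly one): 1 ∈ R.
Only one set left: 2 ∈ H.
Suppose 3 ∉ H: no assignment then satisfies all the clues, so 3 ∈ H.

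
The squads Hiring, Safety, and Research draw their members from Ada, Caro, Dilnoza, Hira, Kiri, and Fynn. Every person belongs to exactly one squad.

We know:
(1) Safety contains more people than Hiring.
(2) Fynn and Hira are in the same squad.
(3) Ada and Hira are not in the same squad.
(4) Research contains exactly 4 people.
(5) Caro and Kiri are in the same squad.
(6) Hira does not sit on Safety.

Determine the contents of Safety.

Safety = {Ada, Dilnoza}

From (6): Hira ∉ Safety.
(2): Fynn matches Hira: Fynn ∉ Safety.
Suppose Ada ∉ Safety: no assignment then satisfies all the clues, so Ada ∈ Safety.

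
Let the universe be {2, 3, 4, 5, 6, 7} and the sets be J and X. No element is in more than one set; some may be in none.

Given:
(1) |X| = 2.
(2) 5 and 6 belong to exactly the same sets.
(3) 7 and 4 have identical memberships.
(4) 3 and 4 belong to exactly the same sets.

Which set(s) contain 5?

5: X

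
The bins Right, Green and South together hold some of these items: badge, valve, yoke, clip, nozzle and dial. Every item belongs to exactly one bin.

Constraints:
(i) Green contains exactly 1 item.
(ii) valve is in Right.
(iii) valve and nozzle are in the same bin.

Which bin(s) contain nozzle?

From (ii): valve ∈ Right.
(iii): nozzle matches valve: nozzle ∈ Right.

nozzle: Right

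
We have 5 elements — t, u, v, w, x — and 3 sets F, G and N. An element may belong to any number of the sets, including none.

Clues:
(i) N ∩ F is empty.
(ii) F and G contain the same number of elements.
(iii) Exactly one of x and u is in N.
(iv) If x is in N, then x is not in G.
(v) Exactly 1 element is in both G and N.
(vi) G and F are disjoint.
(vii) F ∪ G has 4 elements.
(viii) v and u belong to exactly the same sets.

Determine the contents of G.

G = {t, w}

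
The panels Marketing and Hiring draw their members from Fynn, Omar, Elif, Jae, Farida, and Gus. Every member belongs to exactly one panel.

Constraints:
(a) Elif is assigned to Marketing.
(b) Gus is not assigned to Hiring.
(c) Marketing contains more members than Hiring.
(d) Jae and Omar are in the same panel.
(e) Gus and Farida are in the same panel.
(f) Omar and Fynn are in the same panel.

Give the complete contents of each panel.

Marketing = {Elif, Farida, Fynn, Gus, Jae, Omar}; Hiring = {}

From (a): Elif ∈ Marketing.
From (b): Gus ∉ Hiring.
(e): Farida matches Gus: Farida ∉ Hiring.
Only one panel left: Farida ∈ Marketing.
Only one panel left: Gus ∈ Marketing.
Suppose Fynn ∉ Marketing: no assignment then satisfies all the clues, so Fynn ∈ Marketing.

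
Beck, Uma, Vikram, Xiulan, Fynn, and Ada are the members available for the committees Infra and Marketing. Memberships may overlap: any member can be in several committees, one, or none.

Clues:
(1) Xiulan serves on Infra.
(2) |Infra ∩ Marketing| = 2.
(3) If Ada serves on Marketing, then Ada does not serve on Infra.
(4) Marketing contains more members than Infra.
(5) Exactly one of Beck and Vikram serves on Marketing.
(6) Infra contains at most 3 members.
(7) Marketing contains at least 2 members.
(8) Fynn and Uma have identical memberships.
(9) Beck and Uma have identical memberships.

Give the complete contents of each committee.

Infra = {Vikram, Xiulan}; Marketing = {Ada, Vikram, Xiulan}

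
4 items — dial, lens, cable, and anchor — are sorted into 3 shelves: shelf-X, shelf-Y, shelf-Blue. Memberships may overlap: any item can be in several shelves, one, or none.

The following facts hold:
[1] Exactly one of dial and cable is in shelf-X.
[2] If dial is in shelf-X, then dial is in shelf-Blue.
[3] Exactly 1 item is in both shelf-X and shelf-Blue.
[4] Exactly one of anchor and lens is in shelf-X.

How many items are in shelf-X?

2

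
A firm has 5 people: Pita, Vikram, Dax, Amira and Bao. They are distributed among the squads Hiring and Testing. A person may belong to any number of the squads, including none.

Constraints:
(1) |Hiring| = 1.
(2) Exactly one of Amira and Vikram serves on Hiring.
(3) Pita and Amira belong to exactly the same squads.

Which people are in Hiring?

Hiring = {Vikram}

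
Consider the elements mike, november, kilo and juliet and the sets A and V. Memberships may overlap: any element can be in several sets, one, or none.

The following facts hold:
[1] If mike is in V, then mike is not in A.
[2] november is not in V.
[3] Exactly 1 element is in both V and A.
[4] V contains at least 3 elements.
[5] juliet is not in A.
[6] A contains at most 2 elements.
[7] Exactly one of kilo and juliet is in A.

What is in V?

V = {juliet, kilo, mike}

From (2): november ∉ V.
From (5): juliet ∉ A.
(4): only 3 candidates remain for V, so all are in.
(7) (exactly one): kilo ∈ A.
(1): mike ∉ A.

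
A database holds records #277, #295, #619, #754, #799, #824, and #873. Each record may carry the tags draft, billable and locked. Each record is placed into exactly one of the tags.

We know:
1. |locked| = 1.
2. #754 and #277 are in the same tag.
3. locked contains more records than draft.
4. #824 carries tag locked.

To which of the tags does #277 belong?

#277: billable

From (4): #824 ∈ locked.
(1): locked already has 1, so the rest are out.
Suppose #277 ∈ draft: no assignment then satisfies all the clues, so #277 ∉ draft.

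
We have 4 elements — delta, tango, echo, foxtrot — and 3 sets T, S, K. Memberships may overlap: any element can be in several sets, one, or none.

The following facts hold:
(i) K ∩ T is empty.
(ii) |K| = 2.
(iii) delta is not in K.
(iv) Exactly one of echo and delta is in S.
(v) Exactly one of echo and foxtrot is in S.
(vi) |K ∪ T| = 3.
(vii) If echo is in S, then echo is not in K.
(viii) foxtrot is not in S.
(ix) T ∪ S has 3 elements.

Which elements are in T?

T = {delta}

From (iii): delta ∉ K.
From (viii): foxtrot ∉ S.
(v) (exactly one): echo ∈ S.
(vii): echo ∉ K.
(ii): only 2 candidates remain for K, so all are in.
(iv) (exactly one): delta ∉ S.
(i) (disjoint): tango ∉ T.
(i) (disjoint): foxtrot ∉ T.
Suppose delta ∉ T: no assignment then satisfies all the clues, so delta ∈ T.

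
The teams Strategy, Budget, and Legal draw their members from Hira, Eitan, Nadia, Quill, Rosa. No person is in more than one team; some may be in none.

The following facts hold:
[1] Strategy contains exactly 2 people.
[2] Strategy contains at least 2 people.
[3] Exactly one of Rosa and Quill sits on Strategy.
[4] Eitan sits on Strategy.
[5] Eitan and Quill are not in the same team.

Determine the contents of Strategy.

From (4): Eitan ∈ Strategy.
(5): Quill ∉ Strategy.
(3) (exactly one): Rosa ∈ Strategy.
(1): Strategy already has 2, so the rest are out.

Strategy = {Eitan, Rosa}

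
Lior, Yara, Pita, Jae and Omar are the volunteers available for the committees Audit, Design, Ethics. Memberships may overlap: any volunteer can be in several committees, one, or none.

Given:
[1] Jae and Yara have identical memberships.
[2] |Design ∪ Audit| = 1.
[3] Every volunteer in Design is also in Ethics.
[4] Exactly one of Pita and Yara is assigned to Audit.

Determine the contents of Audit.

Audit = {Pita}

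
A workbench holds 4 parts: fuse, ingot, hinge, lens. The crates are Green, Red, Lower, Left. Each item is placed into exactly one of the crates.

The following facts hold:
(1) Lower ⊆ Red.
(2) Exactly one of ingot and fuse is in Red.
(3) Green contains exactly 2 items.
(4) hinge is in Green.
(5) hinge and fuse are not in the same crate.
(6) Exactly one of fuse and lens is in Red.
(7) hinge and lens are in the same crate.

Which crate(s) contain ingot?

From (4): hinge ∈ Green.
(5): fuse ∉ Green.
(7): lens matches hinge: lens ∈ Green.
(3): Green already has 2, so the rest are out.
(6) (exactly one): fuse ∈ Red.
(2) (exactly one): ingot ∉ Red.
(1) contrapositive: ingot ∉ Lower.
Only one crate left: ingot ∈ Left.

ingot: Left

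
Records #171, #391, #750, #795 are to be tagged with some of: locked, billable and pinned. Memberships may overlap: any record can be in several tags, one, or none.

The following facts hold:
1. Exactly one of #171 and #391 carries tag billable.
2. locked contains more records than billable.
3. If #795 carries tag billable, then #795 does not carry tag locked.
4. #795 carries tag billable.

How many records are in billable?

2

From (4): #795 ∈ billable.
(3): #795 ∉ locked.
Suppose #171 ∉ locked: no assignment then satisfies all the clues, so #171 ∈ locked.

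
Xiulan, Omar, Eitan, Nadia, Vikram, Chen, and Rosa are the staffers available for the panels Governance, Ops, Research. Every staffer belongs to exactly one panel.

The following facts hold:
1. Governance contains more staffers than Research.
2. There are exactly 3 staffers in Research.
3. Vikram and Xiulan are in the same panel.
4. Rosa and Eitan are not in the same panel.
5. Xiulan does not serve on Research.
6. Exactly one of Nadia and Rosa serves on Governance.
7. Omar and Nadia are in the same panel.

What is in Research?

Research = {Eitan, Nadia, Omar}

From (5): Xiulan ∉ Research.
(3): Vikram matches Xiulan: Vikram ∉ Research.
Suppose Omar ∉ Research: no assignment then satisfies all the clues, so Omar ∈ Research.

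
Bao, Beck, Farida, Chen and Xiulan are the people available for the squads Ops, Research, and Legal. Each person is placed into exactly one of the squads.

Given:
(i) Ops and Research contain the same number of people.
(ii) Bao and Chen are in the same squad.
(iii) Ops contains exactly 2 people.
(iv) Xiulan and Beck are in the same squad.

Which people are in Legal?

Legal = {Farida}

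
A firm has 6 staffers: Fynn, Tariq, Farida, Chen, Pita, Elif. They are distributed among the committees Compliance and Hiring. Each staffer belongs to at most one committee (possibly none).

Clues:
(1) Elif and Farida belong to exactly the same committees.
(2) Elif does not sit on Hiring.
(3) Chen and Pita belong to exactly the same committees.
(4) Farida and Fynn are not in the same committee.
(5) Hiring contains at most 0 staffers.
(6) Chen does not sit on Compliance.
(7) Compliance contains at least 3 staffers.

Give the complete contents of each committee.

From (2): Elif ∉ Hiring.
From (6): Chen ∉ Compliance.
(1): Farida matches Elif: Farida ∉ Hiring.
(3): Pita matches Chen: Pita ∉ Compliance.
(5): Hiring already has 0, so the rest are out.
Suppose Fynn ∈ Compliance: no assignment then satisfies all the clues, so Fynn ∉ Compliance.

Compliance = {Elif, Farida, Tariq}; Hiring = {}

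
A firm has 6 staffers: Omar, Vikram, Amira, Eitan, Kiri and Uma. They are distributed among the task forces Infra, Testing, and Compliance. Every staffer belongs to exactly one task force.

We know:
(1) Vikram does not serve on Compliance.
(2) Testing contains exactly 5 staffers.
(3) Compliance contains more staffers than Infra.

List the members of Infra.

Infra = {}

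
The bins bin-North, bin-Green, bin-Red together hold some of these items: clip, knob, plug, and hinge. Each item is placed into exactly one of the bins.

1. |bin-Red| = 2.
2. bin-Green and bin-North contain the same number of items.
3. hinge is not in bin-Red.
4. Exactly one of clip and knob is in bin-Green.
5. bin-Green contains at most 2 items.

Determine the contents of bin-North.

bin-North = {hinge}

From (3): hinge ∉ bin-Red.
Suppose clip ∈ bin-North: no assignment then satisfies all the clues, so clip ∉ bin-North.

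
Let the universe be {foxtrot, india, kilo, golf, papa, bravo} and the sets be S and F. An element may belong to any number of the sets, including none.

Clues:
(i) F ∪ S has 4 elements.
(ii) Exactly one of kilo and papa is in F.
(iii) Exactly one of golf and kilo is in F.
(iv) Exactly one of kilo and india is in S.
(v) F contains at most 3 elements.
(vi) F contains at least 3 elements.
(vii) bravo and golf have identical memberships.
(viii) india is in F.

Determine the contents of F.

F = {foxtrot, india, kilo}

From (viii): india ∈ F.
Suppose foxtrot ∉ F: no assignment then satisfies all the clues, so foxtrot ∈ F.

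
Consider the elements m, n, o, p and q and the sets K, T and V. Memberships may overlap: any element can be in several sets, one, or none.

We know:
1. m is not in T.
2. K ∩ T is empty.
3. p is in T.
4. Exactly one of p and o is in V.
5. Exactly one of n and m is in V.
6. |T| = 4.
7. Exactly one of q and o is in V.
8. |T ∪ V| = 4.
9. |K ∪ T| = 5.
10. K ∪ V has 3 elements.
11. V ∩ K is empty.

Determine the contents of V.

V = {n, o}

From (1): m ∉ T.
From (3): p ∈ T.
(2) (disjoint): p ∉ K.
(6): only 4 candidates remain for T, so all are in.
(2) (disjoint): n ∉ K.
(2) (disjoint): o ∉ K.
(2) (disjoint): q ∉ K.
Suppose m ∈ V: no assignment then satisfies all the clues, so m ∉ V.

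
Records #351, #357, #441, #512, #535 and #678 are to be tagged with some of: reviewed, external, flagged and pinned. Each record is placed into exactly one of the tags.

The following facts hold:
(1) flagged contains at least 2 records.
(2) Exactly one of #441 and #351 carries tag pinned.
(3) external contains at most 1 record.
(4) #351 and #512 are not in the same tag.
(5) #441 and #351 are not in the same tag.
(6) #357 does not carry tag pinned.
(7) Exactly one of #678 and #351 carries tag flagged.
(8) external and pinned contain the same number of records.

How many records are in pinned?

1

From (6): #357 ∉ pinned.
Suppose #512 ∈ pinned: no assignment then satisfies all the clues, so #512 ∉ pinned.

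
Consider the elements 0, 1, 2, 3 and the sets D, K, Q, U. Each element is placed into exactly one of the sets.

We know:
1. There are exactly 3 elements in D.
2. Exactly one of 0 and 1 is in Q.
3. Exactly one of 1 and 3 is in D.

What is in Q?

Q = {1}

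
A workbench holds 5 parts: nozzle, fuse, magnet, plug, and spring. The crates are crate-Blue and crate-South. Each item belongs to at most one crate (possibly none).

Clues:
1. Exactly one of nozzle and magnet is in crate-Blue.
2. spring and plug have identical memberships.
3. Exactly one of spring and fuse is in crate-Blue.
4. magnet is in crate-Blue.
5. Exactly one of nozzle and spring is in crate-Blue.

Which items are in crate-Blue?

crate-Blue = {magnet, plug, spring}

From (4): magnet ∈ crate-Blue.
(1) (exactly one): nozzle ∉ crate-Blue.
(5) (exactly one): spring ∈ crate-Blue.
(2): plug matches spring: plug ∈ crate-Blue.
(3) (exactly one): fuse ∉ crate-Blue.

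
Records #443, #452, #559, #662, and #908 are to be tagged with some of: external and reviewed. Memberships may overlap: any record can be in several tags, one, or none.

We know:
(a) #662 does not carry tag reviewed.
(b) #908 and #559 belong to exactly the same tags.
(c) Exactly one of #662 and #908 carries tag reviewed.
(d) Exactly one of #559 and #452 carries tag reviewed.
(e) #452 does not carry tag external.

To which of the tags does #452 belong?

From (a): #662 ∉ reviewed.
From (e): #452 ∉ external.
(c) (exactly one): #908 ∈ reviewed.
(b): #559 matches #908: #559 ∈ reviewed.
(d) (exactly one): #452 ∉ reviewed.

#452: none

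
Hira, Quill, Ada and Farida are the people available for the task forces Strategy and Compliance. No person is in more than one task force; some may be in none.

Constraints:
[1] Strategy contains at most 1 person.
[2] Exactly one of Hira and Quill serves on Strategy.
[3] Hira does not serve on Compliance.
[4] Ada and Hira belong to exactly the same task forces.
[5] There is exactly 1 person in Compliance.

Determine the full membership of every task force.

Strategy = {Quill}; Compliance = {Farida}

From (3): Hira ∉ Compliance.
(4): Ada matches Hira: Ada ∉ Compliance.
Suppose Hira ∈ Strategy: no assignment then satisfies all the clues, so Hira ∉ Strategy.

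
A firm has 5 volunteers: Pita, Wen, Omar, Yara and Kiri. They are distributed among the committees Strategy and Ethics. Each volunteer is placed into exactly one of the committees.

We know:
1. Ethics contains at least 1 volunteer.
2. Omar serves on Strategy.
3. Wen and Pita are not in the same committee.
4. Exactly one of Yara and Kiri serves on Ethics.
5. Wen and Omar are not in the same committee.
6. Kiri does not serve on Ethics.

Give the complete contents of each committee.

Strategy = {Kiri, Omar, Pita}; Ethics = {Wen, Yara}

From (2): Omar ∈ Strategy.
From (6): Kiri ∉ Ethics.
(4) (exactly one): Yara ∈ Ethics.
(5): Wen ∉ Strategy.
Only one committee left: Wen ∈ Ethics.
Only one committee left: Kiri ∈ Strategy.
(3): Pita ∉ Ethics.
Only one committee left: Pita ∈ Strategy.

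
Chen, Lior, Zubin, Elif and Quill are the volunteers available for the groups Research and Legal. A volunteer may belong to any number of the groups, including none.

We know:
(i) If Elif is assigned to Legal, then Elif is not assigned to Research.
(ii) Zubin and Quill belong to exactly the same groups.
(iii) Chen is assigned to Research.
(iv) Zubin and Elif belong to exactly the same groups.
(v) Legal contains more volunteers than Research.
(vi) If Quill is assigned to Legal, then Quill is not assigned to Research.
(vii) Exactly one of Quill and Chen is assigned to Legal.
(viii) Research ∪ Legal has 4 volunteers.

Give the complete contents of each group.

Research = {Chen}; Legal = {Elif, Quill, Zubin}

From (iii): Chen ∈ Research.
Suppose Chen ∈ Legal: no assignment then satisfies all the clues, so Chen ∉ Legal.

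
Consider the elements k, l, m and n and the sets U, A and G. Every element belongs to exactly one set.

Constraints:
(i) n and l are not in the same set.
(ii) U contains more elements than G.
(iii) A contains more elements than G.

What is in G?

G = {}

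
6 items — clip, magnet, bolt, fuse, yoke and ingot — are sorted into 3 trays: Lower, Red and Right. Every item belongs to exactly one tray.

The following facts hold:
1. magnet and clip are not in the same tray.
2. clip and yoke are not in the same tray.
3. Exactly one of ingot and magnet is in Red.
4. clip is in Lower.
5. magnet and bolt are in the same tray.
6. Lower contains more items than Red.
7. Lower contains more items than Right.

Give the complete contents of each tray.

Lower = {clip, fuse, ingot}; Red = {bolt, magnet}; Right = {yoke}

From (4): clip ∈ Lower.
(1): magnet ∉ Lower.
(2): yoke ∉ Lower.
(5): bolt matches magnet: bolt ∉ Lower.
Suppose magnet ∉ Red: no assignment then satisfies all the clues, so magnet ∈ Red.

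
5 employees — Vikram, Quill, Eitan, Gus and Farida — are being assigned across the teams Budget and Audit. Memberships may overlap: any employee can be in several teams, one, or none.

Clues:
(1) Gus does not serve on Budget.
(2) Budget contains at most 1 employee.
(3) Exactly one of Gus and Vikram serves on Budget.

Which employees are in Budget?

Budget = {Vikram}

From (1): Gus ∉ Budget.
(3) (exactly one): Vikram ∈ Budget.
(2): Budget already has 1, so the rest are out.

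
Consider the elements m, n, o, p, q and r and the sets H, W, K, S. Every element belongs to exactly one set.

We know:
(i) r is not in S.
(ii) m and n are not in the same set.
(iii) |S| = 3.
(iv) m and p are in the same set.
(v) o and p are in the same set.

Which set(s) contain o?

o: S

From (i): r ∉ S.
Suppose o ∈ H: no assignment then satisfies all the clues, so o ∉ H.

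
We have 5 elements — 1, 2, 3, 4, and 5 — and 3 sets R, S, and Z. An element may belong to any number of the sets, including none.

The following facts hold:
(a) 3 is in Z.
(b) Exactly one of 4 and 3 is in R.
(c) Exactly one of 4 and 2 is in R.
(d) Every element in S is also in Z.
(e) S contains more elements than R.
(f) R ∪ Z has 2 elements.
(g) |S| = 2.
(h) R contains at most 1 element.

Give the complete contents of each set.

R = {4}; S = {3, 4}; Z = {3, 4}

From (a): 3 ∈ Z.
Suppose 1 ∈ R: no assignment then satisfies all the clues, so 1 ∉ R.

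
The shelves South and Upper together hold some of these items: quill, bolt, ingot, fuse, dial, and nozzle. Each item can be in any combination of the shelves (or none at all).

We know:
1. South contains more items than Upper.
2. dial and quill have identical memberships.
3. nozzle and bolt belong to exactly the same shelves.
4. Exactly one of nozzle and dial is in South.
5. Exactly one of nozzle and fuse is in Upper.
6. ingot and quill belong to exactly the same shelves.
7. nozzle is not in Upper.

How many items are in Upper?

1

From (7): nozzle ∉ Upper.
(3): bolt matches nozzle: bolt ∉ Upper.
(5) (exactly one): fuse ∈ Upper.
Suppose quill ∈ Upper: no assignment then satisfies all the clues, so quill ∉ Upper.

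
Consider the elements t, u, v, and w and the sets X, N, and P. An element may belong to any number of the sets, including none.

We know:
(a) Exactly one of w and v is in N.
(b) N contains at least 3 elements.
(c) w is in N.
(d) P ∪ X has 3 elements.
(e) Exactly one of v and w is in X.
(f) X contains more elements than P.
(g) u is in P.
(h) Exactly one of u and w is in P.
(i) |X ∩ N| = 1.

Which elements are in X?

X = {t, v}

From (c): w ∈ N.
From (g): u ∈ P.
(a) (exactly one): v ∉ N.
(b): only 3 candidates remain for N, so all are in.
(h) (exactly one): w ∉ P.
Suppose t ∉ X: no assignment then satisfies all the clues, so t ∈ X.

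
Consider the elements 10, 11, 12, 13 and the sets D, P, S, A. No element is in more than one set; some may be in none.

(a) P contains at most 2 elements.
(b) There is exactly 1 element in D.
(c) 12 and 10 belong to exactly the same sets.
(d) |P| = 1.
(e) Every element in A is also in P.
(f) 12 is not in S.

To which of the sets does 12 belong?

From (f): 12 ∉ S.
(c): 10 matches 12: 10 ∉ S.
Suppose 12 ∈ D: no assignment then satisfies all the clues, so 12 ∉ D.

12: none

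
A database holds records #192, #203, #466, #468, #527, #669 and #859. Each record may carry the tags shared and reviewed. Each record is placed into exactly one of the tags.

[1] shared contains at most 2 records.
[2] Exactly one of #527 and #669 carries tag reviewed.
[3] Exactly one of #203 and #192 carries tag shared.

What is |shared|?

2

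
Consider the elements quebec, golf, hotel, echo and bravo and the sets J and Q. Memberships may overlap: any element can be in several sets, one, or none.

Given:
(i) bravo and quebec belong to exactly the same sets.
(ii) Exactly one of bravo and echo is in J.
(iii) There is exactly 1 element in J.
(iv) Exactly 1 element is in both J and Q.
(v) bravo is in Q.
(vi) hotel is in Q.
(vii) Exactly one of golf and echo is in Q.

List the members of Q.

From (v): bravo ∈ Q.
From (vi): hotel ∈ Q.
(i): quebec matches bravo: quebec ∈ Q.
Suppose golf ∈ Q: no assignment then satisfies all the clues, so golf ∉ Q.

Q = {bravo, echo, hotel, quebec}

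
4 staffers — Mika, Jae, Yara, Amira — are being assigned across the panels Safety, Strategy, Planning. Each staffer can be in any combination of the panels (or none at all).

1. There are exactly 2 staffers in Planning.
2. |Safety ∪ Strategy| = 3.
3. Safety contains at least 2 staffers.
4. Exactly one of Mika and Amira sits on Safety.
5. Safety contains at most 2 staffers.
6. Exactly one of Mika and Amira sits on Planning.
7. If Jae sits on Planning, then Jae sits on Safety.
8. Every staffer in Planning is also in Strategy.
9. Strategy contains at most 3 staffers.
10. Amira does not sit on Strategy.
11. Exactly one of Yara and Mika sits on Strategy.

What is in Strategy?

Strategy = {Jae, Mika}

From (10): Amira ∉ Strategy.
(8) contrapositive: Amira ∉ Planning.
(6) (exactly one): Mika ∈ Planning.
(8) with Mika ∈ Planning: Mika ∈ Strategy.
(11) (exactly one): Yara ∉ Strategy.
(8) contrapositive: Yara ∉ Planning.
(1): only 2 candidates remain for Planning, so all are in.
(7): Jae ∈ Safety.
(8) with Jae ∈ Planning: Jae ∈ Strategy.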